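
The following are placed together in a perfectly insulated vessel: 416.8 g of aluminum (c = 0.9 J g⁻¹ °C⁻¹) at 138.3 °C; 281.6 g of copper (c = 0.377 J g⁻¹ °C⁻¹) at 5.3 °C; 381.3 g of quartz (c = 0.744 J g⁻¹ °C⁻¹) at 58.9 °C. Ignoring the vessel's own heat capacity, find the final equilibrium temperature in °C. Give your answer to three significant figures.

T_f = 90.4 °C

Σ mᵢcᵢ(T − Tᵢ) = 0  ⇒  T = Σ mᵢcᵢTᵢ / Σ mᵢcᵢ
Σ mᵢcᵢ = 416.8×0.9 + 281.6×0.377 + 381.3×0.744 = 764.9704
Σ mᵢcᵢTᵢ = 375.12×138.3 + 106.1632×5.3 + 283.6872×58.9 = 69151
T = 69151 / 764.9704 = 90.40 °C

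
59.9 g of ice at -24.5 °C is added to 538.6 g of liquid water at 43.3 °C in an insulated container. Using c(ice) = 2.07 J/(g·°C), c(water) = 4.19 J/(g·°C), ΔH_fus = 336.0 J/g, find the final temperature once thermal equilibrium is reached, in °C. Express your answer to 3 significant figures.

Heat to bring ice to 0 °C and melt it: q₁ = 59.9×2.07×24.5 + 59.9×336.0 = 23164 J
Heat the water can supply cooling to 0 °C: 538.6×4.19×43.3 = 97716.6 J > q₁, so all ice melts.
Energy balance: 538.6×4.19×(43.3 − T) = 23164 + 59.9×4.19×(T − 0)
2256.734(43.3 − T) = 23164 + 250.981 T
97716.6 − 23164 = 2507.715 T
T = 74552.6 / 2507.715 = 29.73 °C

T_f = 29.7 °C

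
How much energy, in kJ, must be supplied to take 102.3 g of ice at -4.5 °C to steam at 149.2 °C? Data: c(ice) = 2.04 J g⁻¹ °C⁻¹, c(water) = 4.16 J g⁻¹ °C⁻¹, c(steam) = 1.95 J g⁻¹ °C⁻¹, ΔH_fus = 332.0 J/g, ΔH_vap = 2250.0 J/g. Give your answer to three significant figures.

q1 (heat ice -4.5→0.0 °C): 102.3 × 2.04 × 4.5 = 939 J
q2 (melt at 0 °C): 102.3 × 332.0 = 33964 J
q3 (heat water 0.0→100.0 °C): 102.3 × 4.16 × 100.0 = 42557 J
q4 (vaporize at 100 °C): 102.3 × 2250.0 = 230175 J
q5 (heat steam 100.0→149.2 °C): 102.3 × 1.95 × 49.2 = 9815 J
Total: 939 + 33964 + 42557 + 230175 + 9815 = 317450 J = 317 kJ

q = 317 kJ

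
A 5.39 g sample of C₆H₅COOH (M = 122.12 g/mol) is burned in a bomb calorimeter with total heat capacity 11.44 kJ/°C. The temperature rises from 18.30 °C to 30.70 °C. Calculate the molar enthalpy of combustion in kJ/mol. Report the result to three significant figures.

ΔH = -3210 kJ/mol

ΔT = 30.70 − 18.30 = 12.40 °C
q_cal = C_cal × ΔT = 11.44 × 12.40 = 141.856 kJ
n = 5.39 / 122.12 = 0.04414 mol
q_rxn = −q_cal = -141.856 kJ
ΔH = -141.856 / 0.04414 = -3214 kJ/mol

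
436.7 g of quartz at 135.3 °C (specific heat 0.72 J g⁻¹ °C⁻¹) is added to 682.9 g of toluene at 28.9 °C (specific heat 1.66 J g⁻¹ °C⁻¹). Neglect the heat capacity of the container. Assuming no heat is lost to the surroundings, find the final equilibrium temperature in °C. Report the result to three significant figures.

Heat lost by quartz = heat gained by toluene.
(436.7)(0.72)(135.3 − T) = (682.9)(1.66)(T − 28.9)
314.424 (135.3 − T) = 1133.614 (T − 28.9)
42542 − 314.424 T = 1133.614 T − 32761
75303 = 1448.038 T
T = 52.00 °C

T_f = 52.0 °C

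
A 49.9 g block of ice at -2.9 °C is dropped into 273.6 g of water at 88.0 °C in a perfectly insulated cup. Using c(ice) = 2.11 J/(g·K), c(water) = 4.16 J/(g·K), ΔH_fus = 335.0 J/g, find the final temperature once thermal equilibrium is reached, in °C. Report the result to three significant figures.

Heat to bring ice to 0 °C and melt it: q₁ = 49.9×2.11×2.9 + 49.9×335.0 = 17022 J
Heat the water can supply cooling to 0 °C: 273.6×4.16×88.0 = 100159 J > q₁, so all ice melts.
Energy balance: 273.6×4.16×(88.0 − T) = 17022 + 49.9×4.16×(T − 0)
1138.176(88.0 − T) = 17022 + 207.584 T
100159 − 17022 = 1345.760 T
T = 83137 / 1345.760 = 61.78 °C

T_f = 61.8 °C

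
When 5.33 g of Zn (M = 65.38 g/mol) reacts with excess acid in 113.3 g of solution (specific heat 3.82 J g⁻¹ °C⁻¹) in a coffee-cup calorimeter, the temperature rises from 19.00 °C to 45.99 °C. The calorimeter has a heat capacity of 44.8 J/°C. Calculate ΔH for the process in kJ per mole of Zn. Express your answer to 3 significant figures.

|ΔT| = |45.99 − 19.00| = 26.99 °C
|q_surr| = (113.3 × 3.82 + 44.8) × 26.99 = 477.606 × 26.99 = 12890 J
n(Zn) = 5.33 / 65.38 = 0.08152 mol
Temperature rose, so q_rxn = −|q_surr| = -12.89 kJ
ΔH = q_rxn / n = -158.1 kJ/mol

ΔH = -158 kJ/mol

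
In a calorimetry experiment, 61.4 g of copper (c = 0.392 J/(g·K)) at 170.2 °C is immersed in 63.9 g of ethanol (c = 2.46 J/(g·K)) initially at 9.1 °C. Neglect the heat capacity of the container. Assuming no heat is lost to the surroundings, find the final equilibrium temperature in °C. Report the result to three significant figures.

T_f = 30.5 °C

Heat lost by copper = heat gained by ethanol.
(61.4)(0.392)(170.2 − T) = (63.9)(2.46)(T − 9.1)
24.0688 (170.2 − T) = 157.194 (T − 9.1)
4096.5 − 24.0688 T = 157.194 T − 1430.5
5527.0 = 181.2628 T
T = 30.49 °C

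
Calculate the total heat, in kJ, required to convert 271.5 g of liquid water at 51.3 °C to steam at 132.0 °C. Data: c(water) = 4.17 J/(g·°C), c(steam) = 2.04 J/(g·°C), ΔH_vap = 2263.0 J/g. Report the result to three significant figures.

q = 687 kJ

q1 (heat water 51.3→100.0 °C): 271.5 × 4.17 × 48.7 = 55136 J
q2 (vaporize at 100 °C): 271.5 × 2263.0 = 614405 J
q3 (heat steam 100.0→132.0 °C): 271.5 × 2.04 × 32.0 = 17724 J
Total: 55136 + 614405 + 17724 = 687265 J = 687 kJ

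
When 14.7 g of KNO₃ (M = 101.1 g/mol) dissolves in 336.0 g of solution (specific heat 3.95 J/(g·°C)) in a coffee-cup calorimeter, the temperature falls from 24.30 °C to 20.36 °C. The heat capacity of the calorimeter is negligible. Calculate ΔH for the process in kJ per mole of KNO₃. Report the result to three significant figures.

|ΔT| = |20.36 − 24.30| = 3.94 °C
|q_surr| = (336.0 × 3.95) × 3.94 = 1327.2 × 3.94 = 5229 J
n(KNO₃) = 14.7 / 101.1 = 0.1454 mol
Temperature fell, so q_rxn = +|q_surr| = 5.229 kJ
ΔH = q_rxn / n = 35.96 kJ/mol

ΔH = 36.0 kJ/mol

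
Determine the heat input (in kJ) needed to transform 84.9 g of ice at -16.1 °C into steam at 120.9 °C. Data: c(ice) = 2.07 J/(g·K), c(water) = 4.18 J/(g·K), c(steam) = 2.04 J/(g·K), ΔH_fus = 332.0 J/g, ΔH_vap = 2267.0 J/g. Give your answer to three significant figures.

q1 (heat ice -16.1→0.0 °C): 84.9 × 2.07 × 16.1 = 2829 J
q2 (melt at 0 °C): 84.9 × 332.0 = 28187 J
q3 (heat water 0.0→100.0 °C): 84.9 × 4.18 × 100.0 = 35488 J
q4 (vaporize at 100 °C): 84.9 × 2267.0 = 192468 J
q5 (heat steam 100.0→120.9 °C): 84.9 × 2.04 × 20.9 = 3620 J
Total: 2829 + 28187 + 35488 + 192468 + 3620 = 262592 J = 263 kJ

q = 263 kJ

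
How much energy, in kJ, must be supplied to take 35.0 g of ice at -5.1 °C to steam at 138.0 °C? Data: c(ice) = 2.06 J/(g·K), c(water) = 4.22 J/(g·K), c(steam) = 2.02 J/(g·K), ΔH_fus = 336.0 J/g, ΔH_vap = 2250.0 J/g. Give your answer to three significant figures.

q1 (heat ice -5.1→0.0 °C): 35.0 × 2.06 × 5.1 = 368 J
q2 (melt at 0 °C): 35.0 × 336.0 = 11760 J
q3 (heat water 0.0→100.0 °C): 35.0 × 4.22 × 100.0 = 14770 J
q4 (vaporize at 100 °C): 35.0 × 2250.0 = 78750 J
q5 (heat steam 100.0→138.0 °C): 35.0 × 2.02 × 38.0 = 2687 J
Total: 368 + 11760 + 14770 + 78750 + 2687 = 108335 J = 108 kJ

q = 108 kJ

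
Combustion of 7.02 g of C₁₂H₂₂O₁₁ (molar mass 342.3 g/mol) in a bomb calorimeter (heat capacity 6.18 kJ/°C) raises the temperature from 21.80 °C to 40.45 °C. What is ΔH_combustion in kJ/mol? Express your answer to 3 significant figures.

ΔH = -5620 kJ/mol

ΔT = 40.45 − 21.80 = 18.65 °C
q_cal = C_cal × ΔT = 6.18 × 18.65 = 115.257 kJ
n = 7.02 / 342.3 = 0.02051 mol
q_rxn = −q_cal = -115.257 kJ
ΔH = -115.257 / 0.02051 = -5620 kJ/mol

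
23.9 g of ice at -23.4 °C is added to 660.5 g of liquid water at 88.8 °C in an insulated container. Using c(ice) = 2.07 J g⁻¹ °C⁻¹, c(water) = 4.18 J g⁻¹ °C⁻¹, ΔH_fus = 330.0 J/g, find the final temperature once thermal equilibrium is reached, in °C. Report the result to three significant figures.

Heat to bring ice to 0 °C and melt it: q₁ = 23.9×2.07×23.4 + 23.9×330.0 = 9044.7 J
Heat the water can supply cooling to 0 °C: 660.5×4.18×88.8 = 245167 J > q₁, so all ice melts.
Energy balance: 660.5×4.18×(88.8 − T) = 9044.7 + 23.9×4.18×(T − 0)
2760.89(88.8 − T) = 9044.7 + 99.902 T
245167 − 9044.7 = 2860.792 T
T = 236122.3 / 2860.792 = 82.54 °C

T_f = 82.5 °C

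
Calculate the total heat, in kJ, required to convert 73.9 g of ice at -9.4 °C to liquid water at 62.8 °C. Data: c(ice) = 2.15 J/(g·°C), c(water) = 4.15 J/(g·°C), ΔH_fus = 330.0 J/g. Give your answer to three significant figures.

q = 45.1 kJ

q1 (heat ice -9.4→0.0 °C): 73.9 × 2.15 × 9.4 = 1494 J
q2 (melt at 0 °C): 73.9 × 330.0 = 24387 J
q3 (heat water 0.0→62.8 °C): 73.9 × 4.15 × 62.8 = 19260 J
Total: 1494 + 24387 + 19260 = 45141 J = 45.1 kJ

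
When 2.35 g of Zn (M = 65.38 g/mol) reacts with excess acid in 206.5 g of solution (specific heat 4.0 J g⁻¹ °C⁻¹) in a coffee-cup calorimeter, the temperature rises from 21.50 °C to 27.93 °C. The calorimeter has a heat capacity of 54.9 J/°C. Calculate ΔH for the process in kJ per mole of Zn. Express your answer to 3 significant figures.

ΔH = -158 kJ/mol

|ΔT| = |27.93 − 21.50| = 6.43 °C
|q_surr| = (206.5 × 4.0 + 54.9) × 6.43 = 880.9 × 6.43 = 5664 J
n(Zn) = 2.35 / 65.38 = 0.03594 mol
Temperature rose, so q_rxn = −|q_surr| = -5.664 kJ
ΔH = q_rxn / n = -157.6 kJ/mol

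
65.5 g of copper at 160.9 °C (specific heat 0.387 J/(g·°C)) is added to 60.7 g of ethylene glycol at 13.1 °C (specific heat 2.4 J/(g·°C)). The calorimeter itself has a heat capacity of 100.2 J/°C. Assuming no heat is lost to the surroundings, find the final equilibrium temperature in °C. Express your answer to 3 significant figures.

T_f = 26.9 °C

Heat lost by copper = heat gained by ethylene glycol + calorimeter.
(65.5)(0.387)(160.9 − T) = [(60.7)(2.4) + 100.2](T − 13.1)
25.3485 (160.9 − T) = 245.88 (T − 13.1)
4078.6 − 25.3485 T = 245.88 T − 3221.0
7299.6 = 271.2285 T
T = 26.91 °C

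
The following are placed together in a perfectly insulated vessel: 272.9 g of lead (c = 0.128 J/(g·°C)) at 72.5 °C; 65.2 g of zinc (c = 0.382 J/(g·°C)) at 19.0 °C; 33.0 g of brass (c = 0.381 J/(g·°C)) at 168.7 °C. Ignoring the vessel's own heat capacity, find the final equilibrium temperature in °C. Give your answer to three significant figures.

T_f = 70.8 °C

Σ mᵢcᵢ(T − Tᵢ) = 0  ⇒  T = Σ mᵢcᵢTᵢ / Σ mᵢcᵢ
Σ mᵢcᵢ = 272.9×0.128 + 65.2×0.382 + 33.0×0.381 = 72.4106
Σ mᵢcᵢTᵢ = 34.9312×72.5 + 24.9064×19.0 + 12.573×168.7 = 5126.8
T = 5126.8 / 72.4106 = 70.80 °C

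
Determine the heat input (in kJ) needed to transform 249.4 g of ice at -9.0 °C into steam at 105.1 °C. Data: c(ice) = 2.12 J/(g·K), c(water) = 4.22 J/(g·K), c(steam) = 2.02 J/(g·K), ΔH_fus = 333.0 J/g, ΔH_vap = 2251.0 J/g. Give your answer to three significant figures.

q = 757 kJ

q1 (heat ice -9.0→0.0 °C): 249.4 × 2.12 × 9.0 = 4759 J
q2 (melt at 0 °C): 249.4 × 333.0 = 83050 J
q3 (heat water 0.0→100.0 °C): 249.4 × 4.22 × 100.0 = 105247 J
q4 (vaporize at 100 °C): 249.4 × 2251.0 = 561399 J
q5 (heat steam 100.0→105.1 °C): 249.4 × 2.02 × 5.1 = 2569 J
Total: 4759 + 83050 + 105247 + 561399 + 2569 = 757024 J = 757 kJ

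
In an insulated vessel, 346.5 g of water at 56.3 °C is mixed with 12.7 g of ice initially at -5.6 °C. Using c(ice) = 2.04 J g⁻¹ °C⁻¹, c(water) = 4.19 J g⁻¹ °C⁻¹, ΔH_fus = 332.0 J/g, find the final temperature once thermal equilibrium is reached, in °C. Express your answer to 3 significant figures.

T_f = 51.4 °C

Heat to bring ice to 0 °C and melt it: q₁ = 12.7×2.04×5.6 + 12.7×332.0 = 4361.5 J
Heat the water can supply cooling to 0 °C: 346.5×4.19×56.3 = 81738.3 J > q₁, so all ice melts.
Energy balance: 346.5×4.19×(56.3 − T) = 4361.5 + 12.7×4.19×(T − 0)
1451.835(56.3 − T) = 4361.5 + 53.213 T
81738.3 − 4361.5 = 1505.048 T
T = 77376.8 / 1505.048 = 51.41 °C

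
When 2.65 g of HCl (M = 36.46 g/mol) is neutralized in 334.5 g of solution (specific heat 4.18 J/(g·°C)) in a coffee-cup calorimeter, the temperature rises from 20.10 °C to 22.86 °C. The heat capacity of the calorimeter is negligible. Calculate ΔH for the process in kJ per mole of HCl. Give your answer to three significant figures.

|ΔT| = |22.86 − 20.10| = 2.76 °C
|q_surr| = (334.5 × 4.18) × 2.76 = 1398.21 × 2.76 = 3859 J
n(HCl) = 2.65 / 36.46 = 0.07268 mol
Temperature rose, so q_rxn = −|q_surr| = -3.859 kJ
ΔH = q_rxn / n = -53.10 kJ/mol

ΔH = -53.1 kJ/mol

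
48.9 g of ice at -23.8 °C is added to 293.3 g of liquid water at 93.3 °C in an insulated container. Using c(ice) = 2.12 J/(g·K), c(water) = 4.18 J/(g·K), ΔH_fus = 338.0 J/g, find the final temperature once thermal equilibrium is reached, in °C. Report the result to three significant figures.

T_f = 66.7 °C

Heat to bring ice to 0 °C and melt it: q₁ = 48.9×2.12×23.8 + 48.9×338.0 = 18995 J
Heat the water can supply cooling to 0 °C: 293.3×4.18×93.3 = 114385 J > q₁, so all ice melts.
Energy balance: 293.3×4.18×(93.3 − T) = 18995 + 48.9×4.18×(T − 0)
1225.994(93.3 − T) = 18995 + 204.402 T
114385 − 18995 = 1430.396 T
T = 95390 / 1430.396 = 66.69 °C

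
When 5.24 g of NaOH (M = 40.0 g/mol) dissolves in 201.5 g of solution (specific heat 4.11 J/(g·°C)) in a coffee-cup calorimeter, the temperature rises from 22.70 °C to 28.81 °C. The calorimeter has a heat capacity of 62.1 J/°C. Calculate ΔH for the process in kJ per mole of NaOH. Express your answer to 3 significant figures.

ΔH = -41.5 kJ/mol

|ΔT| = |28.81 − 22.70| = 6.11 °C
|q_surr| = (201.5 × 4.11 + 62.1) × 6.11 = 890.265 × 6.11 = 5440 J
n(NaOH) = 5.24 / 40.0 = 0.1310 mol
Temperature rose, so q_rxn = −|q_surr| = -5.440 kJ
ΔH = q_rxn / n = -41.53 kJ/mol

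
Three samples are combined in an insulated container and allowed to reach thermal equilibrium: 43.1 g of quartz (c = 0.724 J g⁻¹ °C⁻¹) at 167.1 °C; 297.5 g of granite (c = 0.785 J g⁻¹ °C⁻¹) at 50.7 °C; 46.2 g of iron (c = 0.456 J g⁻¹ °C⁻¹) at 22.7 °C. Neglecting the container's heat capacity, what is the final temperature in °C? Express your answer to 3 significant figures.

Σ mᵢcᵢ(T − Tᵢ) = 0  ⇒  T = Σ mᵢcᵢTᵢ / Σ mᵢcᵢ
Σ mᵢcᵢ = 43.1×0.724 + 297.5×0.785 + 46.2×0.456 = 285.8091
Σ mᵢcᵢTᵢ = 31.2044×167.1 + 233.5375×50.7 + 21.0672×22.7 = 17533
T = 17533 / 285.8091 = 61.345 °C

T_f = 61.3 °C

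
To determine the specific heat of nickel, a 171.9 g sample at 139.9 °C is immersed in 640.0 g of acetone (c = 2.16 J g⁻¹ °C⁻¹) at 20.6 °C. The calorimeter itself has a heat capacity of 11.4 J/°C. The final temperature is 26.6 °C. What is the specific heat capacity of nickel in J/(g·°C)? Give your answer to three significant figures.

q_gained = (640.0 × 2.16 + 11.4) × (26.6 − 20.6) = 8363 J
q_lost = 171.9 × c × (139.9 − 26.6) = 19476.27 c
Set equal: c = 8363 / 19476.27 = 0.429 J/(g·°C)

c = 0.429 J/(g·°C)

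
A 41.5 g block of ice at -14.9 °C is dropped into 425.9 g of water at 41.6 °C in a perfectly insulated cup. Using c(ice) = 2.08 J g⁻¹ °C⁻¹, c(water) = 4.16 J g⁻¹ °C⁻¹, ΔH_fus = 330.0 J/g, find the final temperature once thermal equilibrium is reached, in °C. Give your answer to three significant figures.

Heat to bring ice to 0 °C and melt it: q₁ = 41.5×2.08×14.9 + 41.5×330.0 = 14981 J
Heat the water can supply cooling to 0 °C: 425.9×4.16×41.6 = 73704.6 J > q₁, so all ice melts.
Energy balance: 425.9×4.16×(41.6 − T) = 14981 + 41.5×4.16×(T − 0)
1771.744(41.6 − T) = 14981 + 172.64 T
73704.6 − 14981 = 1944.384 T
T = 58723.6 / 1944.384 = 30.20 °C

T_f = 30.2 °C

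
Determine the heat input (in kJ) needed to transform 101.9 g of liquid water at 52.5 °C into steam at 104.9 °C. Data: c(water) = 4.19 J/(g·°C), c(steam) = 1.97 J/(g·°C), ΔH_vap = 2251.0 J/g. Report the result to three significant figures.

q = 251 kJ

q1 (heat water 52.5→100.0 °C): 101.9 × 4.19 × 47.5 = 20281 J
q2 (vaporize at 100 °C): 101.9 × 2251.0 = 229377 J
q3 (heat steam 100.0→104.9 °C): 101.9 × 1.97 × 4.9 = 984 J
Total: 20281 + 229377 + 984 = 250642 J = 251 kJ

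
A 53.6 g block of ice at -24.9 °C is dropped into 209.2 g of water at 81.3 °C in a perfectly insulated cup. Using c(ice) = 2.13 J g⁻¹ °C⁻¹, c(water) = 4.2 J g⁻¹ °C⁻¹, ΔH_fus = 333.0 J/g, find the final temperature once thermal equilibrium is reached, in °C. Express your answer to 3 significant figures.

Heat to bring ice to 0 °C and melt it: q₁ = 53.6×2.13×24.9 + 53.6×333.0 = 20692 J
Heat the water can supply cooling to 0 °C: 209.2×4.2×81.3 = 71433.4 J > q₁, so all ice melts.
Energy balance: 209.2×4.2×(81.3 − T) = 20692 + 53.6×4.2×(T − 0)
878.64(81.3 − T) = 20692 + 225.12 T
71433.4 − 20692 = 1103.76 T
T = 50741.4 / 1103.76 = 45.97 °C

T_f = 46.0 °C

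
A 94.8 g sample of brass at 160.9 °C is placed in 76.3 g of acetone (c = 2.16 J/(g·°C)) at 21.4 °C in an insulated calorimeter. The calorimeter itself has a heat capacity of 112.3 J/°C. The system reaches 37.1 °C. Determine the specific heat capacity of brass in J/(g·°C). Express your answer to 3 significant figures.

c = 0.371 J/(g·°C)

q_gained = (76.3 × 2.16 + 112.3) × (37.1 − 21.4) = 4351 J
q_lost = 94.8 × c × (160.9 − 37.1) = 11736.24 c
Set equal: c = 4351 / 11736.24 = 0.371 J/(g·°C)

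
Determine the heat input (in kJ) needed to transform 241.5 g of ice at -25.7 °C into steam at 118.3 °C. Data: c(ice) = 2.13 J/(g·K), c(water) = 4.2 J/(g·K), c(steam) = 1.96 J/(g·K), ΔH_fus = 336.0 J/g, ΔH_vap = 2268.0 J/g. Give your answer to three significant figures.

q1 (heat ice -25.7→0.0 °C): 241.5 × 2.13 × 25.7 = 13220 J
q2 (melt at 0 °C): 241.5 × 336.0 = 81144 J
q3 (heat water 0.0→100.0 °C): 241.5 × 4.2 × 100.0 = 101430 J
q4 (vaporize at 100 °C): 241.5 × 2268.0 = 547722 J
q5 (heat steam 100.0→118.3 °C): 241.5 × 1.96 × 18.3 = 8662 J
Total: 13220 + 81144 + 101430 + 547722 + 8662 = 752178 J = 752 kJ

q = 752 kJ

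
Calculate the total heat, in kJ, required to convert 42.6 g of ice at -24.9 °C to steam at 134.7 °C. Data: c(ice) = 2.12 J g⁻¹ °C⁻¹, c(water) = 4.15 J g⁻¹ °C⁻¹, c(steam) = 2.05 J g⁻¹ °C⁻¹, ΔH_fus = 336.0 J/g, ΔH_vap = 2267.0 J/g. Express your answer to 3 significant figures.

q = 134 kJ

q1 (heat ice -24.9→0.0 °C): 42.6 × 2.12 × 24.9 = 2249 J
q2 (melt at 0 °C): 42.6 × 336.0 = 14314 J
q3 (heat water 0.0→100.0 °C): 42.6 × 4.15 × 100.0 = 17679 J
q4 (vaporize at 100 °C): 42.6 × 2267.0 = 96574 J
q5 (heat steam 100.0→134.7 °C): 42.6 × 2.05 × 34.7 = 3030 J
Total: 2249 + 14314 + 17679 + 96574 + 3030 = 133846 J = 134 kJ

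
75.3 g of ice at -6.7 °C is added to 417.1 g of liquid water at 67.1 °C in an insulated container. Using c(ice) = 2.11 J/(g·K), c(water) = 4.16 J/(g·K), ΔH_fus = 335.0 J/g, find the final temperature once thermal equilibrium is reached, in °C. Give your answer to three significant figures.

T_f = 44.0 °C

Heat to bring ice to 0 °C and melt it: q₁ = 75.3×2.11×6.7 + 75.3×335.0 = 26290 J
Heat the water can supply cooling to 0 °C: 417.1×4.16×67.1 = 116428 J > q₁, so all ice melts.
Energy balance: 417.1×4.16×(67.1 − T) = 26290 + 75.3×4.16×(T − 0)
1735.136(67.1 − T) = 26290 + 313.248 T
116428 − 26290 = 2048.384 T
T = 90138 / 2048.384 = 44.00 °C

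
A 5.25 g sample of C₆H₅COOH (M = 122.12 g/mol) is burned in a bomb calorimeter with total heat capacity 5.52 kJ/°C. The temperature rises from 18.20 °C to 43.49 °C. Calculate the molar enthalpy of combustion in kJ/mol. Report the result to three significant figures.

ΔT = 43.49 − 18.20 = 25.29 °C
q_cal = C_cal × ΔT = 5.52 × 25.29 = 139.6008 kJ
n = 5.25 / 122.12 = 0.04299 mol
q_rxn = −q_cal = -139.6008 kJ
ΔH = -139.6008 / 0.04299 = -3247 kJ/mol

ΔH = -3250 kJ/mol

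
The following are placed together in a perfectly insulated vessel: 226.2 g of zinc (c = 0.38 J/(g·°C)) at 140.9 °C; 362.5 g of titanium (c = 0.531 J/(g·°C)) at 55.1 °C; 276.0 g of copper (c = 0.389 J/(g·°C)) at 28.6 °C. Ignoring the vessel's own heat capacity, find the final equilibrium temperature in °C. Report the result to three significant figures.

T_f = 66.8 °C

Σ mᵢcᵢ(T − Tᵢ) = 0  ⇒  T = Σ mᵢcᵢTᵢ / Σ mᵢcᵢ
Σ mᵢcᵢ = 226.2×0.38 + 362.5×0.531 + 276.0×0.389 = 385.8075
Σ mᵢcᵢTᵢ = 85.956×140.9 + 192.4875×55.1 + 107.364×28.6 = 25788
T = 25788 / 385.8075 = 66.84 °C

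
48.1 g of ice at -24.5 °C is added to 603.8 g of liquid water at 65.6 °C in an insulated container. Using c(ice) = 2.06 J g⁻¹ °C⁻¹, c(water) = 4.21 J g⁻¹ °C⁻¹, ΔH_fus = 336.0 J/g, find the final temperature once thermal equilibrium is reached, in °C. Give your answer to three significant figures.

Heat to bring ice to 0 °C and melt it: q₁ = 48.1×2.06×24.5 + 48.1×336.0 = 18589 J
Heat the water can supply cooling to 0 °C: 603.8×4.21×65.6 = 166755 J > q₁, so all ice melts.
Energy balance: 603.8×4.21×(65.6 − T) = 18589 + 48.1×4.21×(T − 0)
2541.998(65.6 − T) = 18589 + 202.501 T
166755 − 18589 = 2744.499 T
T = 148166 / 2744.499 = 53.99 °C

T_f = 54.0 °C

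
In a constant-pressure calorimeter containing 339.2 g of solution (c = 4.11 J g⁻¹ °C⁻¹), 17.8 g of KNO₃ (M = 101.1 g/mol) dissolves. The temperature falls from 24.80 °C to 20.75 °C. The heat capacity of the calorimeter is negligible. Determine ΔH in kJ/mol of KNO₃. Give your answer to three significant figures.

ΔH = 32.1 kJ/mol

|ΔT| = |20.75 − 24.80| = 4.05 °C
|q_surr| = (339.2 × 4.11) × 4.05 = 1394.112 × 4.05 = 5646 J
n(KNO₃) = 17.8 / 101.1 = 0.1761 mol
Temperature fell, so q_rxn = +|q_surr| = 5.646 kJ
ΔH = q_rxn / n = 32.06 kJ/mol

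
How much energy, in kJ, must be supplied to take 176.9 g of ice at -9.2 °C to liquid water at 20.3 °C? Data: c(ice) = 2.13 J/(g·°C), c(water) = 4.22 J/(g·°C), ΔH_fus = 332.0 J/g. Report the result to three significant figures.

q = 77.4 kJ

q1 (heat ice -9.2→0.0 °C): 176.9 × 2.13 × 9.2 = 3467 J
q2 (melt at 0 °C): 176.9 × 332.0 = 58731 J
q3 (heat water 0.0→20.3 °C): 176.9 × 4.22 × 20.3 = 15154 J
Total: 3467 + 58731 + 15154 = 77352 J = 77.4 kJ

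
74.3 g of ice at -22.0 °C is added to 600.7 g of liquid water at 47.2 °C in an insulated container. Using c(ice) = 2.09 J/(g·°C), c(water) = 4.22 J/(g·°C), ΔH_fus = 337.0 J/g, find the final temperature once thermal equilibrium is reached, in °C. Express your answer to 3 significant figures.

T_f = 32.0 °C

Heat to bring ice to 0 °C and melt it: q₁ = 74.3×2.09×22.0 + 74.3×337.0 = 28455 J
Heat the water can supply cooling to 0 °C: 600.7×4.22×47.2 = 119650 J > q₁, so all ice melts.
Energy balance: 600.7×4.22×(47.2 − T) = 28455 + 74.3×4.22×(T − 0)
2534.954(47.2 − T) = 28455 + 313.546 T
119650 − 28455 = 2848.500 T
T = 91195 / 2848.500 = 32.02 °C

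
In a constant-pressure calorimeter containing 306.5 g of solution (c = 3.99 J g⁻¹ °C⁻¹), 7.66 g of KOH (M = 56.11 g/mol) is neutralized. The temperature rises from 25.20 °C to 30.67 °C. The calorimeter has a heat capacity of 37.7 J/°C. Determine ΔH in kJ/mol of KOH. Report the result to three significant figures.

|ΔT| = |30.67 − 25.20| = 5.47 °C
|q_surr| = (306.5 × 3.99 + 37.7) × 5.47 = 1260.635 × 5.47 = 6896 J
n(KOH) = 7.66 / 56.11 = 0.1365 mol
Temperature rose, so q_rxn = −|q_surr| = -6.896 kJ
ΔH = q_rxn / n = -50.52 kJ/mol

ΔH = -50.5 kJ/mol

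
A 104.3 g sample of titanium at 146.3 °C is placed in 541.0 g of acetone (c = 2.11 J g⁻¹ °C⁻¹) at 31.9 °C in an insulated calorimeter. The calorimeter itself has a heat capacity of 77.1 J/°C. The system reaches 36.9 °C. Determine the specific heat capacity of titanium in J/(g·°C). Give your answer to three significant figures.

q_gained = (541.0 × 2.11 + 77.1) × (36.9 − 31.9) = 6093 J
q_lost = 104.3 × c × (146.3 − 36.9) = 11410.42 c
Set equal: c = 6093 / 11410.42 = 0.534 J/(g·°C)

c = 0.534 J/(g·°C)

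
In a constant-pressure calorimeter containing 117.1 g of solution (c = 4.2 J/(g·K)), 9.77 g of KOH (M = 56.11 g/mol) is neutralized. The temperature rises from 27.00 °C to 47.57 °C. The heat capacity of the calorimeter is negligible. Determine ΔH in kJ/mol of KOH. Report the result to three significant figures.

|ΔT| = |47.57 − 27.00| = 20.57 °C
|q_surr| = (117.1 × 4.2) × 20.57 = 491.82 × 20.57 = 10120 J
n(KOH) = 9.77 / 56.11 = 0.1741 mol
Temperature rose, so q_rxn = −|q_surr| = -10.12 kJ
ΔH = q_rxn / n = -58.13 kJ/mol

ΔH = -58.1 kJ/mol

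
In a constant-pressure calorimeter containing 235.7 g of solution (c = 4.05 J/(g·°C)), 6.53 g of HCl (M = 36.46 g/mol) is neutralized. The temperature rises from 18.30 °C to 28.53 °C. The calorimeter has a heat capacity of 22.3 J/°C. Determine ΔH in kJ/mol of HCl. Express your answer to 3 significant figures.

ΔH = -55.8 kJ/mol

|ΔT| = |28.53 − 18.30| = 10.23 °C
|q_surr| = (235.7 × 4.05 + 22.3) × 10.23 = 976.885 × 10.23 = 9994 J
n(HCl) = 6.53 / 36.46 = 0.1791 mol
Temperature rose, so q_rxn = −|q_surr| = -9.994 kJ
ΔH = q_rxn / n = -55.80 kJ/mol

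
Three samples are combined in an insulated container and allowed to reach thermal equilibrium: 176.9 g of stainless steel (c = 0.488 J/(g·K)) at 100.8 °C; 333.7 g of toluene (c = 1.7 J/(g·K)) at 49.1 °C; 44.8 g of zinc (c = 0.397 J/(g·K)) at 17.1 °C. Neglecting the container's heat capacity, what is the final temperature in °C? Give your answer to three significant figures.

T_f = 54.9 °C

Σ mᵢcᵢ(T − Tᵢ) = 0  ⇒  T = Σ mᵢcᵢTᵢ / Σ mᵢcᵢ
Σ mᵢcᵢ = 176.9×0.488 + 333.7×1.7 + 44.8×0.397 = 671.4028
Σ mᵢcᵢTᵢ = 86.3272×100.8 + 567.29×49.1 + 17.7856×17.1 = 36860
T = 36860 / 671.4028 = 54.90 °C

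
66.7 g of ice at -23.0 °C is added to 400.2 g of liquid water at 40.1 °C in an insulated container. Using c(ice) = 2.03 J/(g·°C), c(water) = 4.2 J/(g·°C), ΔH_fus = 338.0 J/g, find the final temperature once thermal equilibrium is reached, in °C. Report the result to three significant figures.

T_f = 21.3 °C

Heat to bring ice to 0 °C and melt it: q₁ = 66.7×2.03×23.0 + 66.7×338.0 = 25659 J
Heat the water can supply cooling to 0 °C: 400.2×4.2×40.1 = 67401.7 J > q₁, so all ice melts.
Energy balance: 400.2×4.2×(40.1 − T) = 25659 + 66.7×4.2×(T − 0)
1680.84(40.1 − T) = 25659 + 280.14 T
67401.7 − 25659 = 1960.98 T
T = 41742.7 / 1960.98 = 21.29 °C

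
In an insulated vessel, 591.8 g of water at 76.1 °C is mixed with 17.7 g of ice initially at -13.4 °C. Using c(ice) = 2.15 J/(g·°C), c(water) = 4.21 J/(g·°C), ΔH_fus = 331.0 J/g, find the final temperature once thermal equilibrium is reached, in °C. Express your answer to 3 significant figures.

Heat to bring ice to 0 °C and melt it: q₁ = 17.7×2.15×13.4 + 17.7×331.0 = 6368.6 J
Heat the water can supply cooling to 0 °C: 591.8×4.21×76.1 = 189601 J > q₁, so all ice melts.
Energy balance: 591.8×4.21×(76.1 − T) = 6368.6 + 17.7×4.21×(T − 0)
2491.478(76.1 − T) = 6368.6 + 74.517 T
189601 − 6368.6 = 2565.995 T
T = 183232.4 / 2565.995 = 71.41 °C

T_f = 71.4 °C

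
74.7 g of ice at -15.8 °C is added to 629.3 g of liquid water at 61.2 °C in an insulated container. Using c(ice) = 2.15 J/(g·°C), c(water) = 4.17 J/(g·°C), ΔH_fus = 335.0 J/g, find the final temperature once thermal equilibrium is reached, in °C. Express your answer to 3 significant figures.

Heat to bring ice to 0 °C and melt it: q₁ = 74.7×2.15×15.8 + 74.7×335.0 = 27562 J
Heat the water can supply cooling to 0 °C: 629.3×4.17×61.2 = 160600 J > q₁, so all ice melts.
Energy balance: 629.3×4.17×(61.2 − T) = 27562 + 74.7×4.17×(T − 0)
2624.181(61.2 − T) = 27562 + 311.499 T
160600 − 27562 = 2935.680 T
T = 133038 / 2935.680 = 45.32 °C

T_f = 45.3 °C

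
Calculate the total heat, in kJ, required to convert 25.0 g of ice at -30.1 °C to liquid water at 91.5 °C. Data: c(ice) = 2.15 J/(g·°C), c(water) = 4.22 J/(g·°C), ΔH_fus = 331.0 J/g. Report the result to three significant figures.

q = 19.5 kJ

q1 (heat ice -30.1→0.0 °C): 25.0 × 2.15 × 30.1 = 1618 J
q2 (melt at 0 °C): 25.0 × 331.0 = 8275 J
q3 (heat water 0.0→91.5 °C): 25.0 × 4.22 × 91.5 = 9653 J
Total: 1618 + 8275 + 9653 = 19546 J = 19.5 kJ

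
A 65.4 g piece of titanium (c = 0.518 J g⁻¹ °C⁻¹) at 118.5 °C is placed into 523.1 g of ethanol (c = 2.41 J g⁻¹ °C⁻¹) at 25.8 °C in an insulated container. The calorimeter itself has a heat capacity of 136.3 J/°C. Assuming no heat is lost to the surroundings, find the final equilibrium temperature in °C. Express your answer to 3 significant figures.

Heat lost by titanium = heat gained by ethanol + calorimeter.
(65.4)(0.518)(118.5 − T) = [(523.1)(2.41) + 136.3](T − 25.8)
33.8772 (118.5 − T) = 1396.971 (T − 25.8)
4014.4 − 33.8772 T = 1396.971 T − 36042
40056.4 = 1430.8482 T
T = 27.99 °C

T_f = 28.0 °C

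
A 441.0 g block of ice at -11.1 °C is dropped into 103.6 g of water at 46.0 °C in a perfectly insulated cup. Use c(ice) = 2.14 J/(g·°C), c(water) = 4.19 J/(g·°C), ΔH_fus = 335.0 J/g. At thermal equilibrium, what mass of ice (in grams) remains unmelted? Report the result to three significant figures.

Heat to warm all ice to 0 °C: 441.0×2.14×11.1 = 10476 J
Heat released by water cooling to 0 °C: 103.6×4.19×46.0 = 19968 J
19968 J < 10476 + 441.0×335.0 = 158211 J, so not all ice melts; final T = 0 °C.
Heat left for melting: 19968 − 10476 = 9492 J
Mass melted = 9492 / 335.0 = 28.33 g
Ice remaining = 441.0 − 28.33 = 412.67 g

m_ice remaining = 413 g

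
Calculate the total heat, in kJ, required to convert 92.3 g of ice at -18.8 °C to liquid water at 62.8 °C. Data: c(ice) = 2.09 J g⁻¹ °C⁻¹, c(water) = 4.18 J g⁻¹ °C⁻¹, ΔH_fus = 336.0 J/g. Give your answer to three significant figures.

q1 (heat ice -18.8→0.0 °C): 92.3 × 2.09 × 18.8 = 3627 J
q2 (melt at 0 °C): 92.3 × 336.0 = 31013 J
q3 (heat water 0.0→62.8 °C): 92.3 × 4.18 × 62.8 = 24229 J
Total: 3627 + 31013 + 24229 = 58869 J = 58.9 kJ

q = 58.9 kJ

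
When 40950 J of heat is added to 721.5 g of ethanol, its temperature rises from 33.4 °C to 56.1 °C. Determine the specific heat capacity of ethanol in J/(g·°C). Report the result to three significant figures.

c = 2.50 J/(g·°C)

c = q / (m ΔT) = 40950 / (721.5 × 22.7)
c = 40950 / 16378.05 = 2.50 J/(g·°C)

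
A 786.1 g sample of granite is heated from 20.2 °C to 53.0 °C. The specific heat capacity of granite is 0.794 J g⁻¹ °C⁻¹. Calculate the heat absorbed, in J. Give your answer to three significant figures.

q = 20500 J

q = m c ΔT = 786.1 × 0.794 × (53.0 − 20.2)
q = 786.1 × 0.794 × 32.8 = 20470 J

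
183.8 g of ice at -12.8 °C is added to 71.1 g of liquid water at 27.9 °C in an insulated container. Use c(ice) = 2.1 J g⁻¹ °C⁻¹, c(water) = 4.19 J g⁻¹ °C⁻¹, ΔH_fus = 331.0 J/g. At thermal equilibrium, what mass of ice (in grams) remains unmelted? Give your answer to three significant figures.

Heat to warm all ice to 0 °C: 183.8×2.1×12.8 = 4940.5 J
Heat released by water cooling to 0 °C: 71.1×4.19×27.9 = 8311.7 J
8311.7 J < 4940.5 + 183.8×331.0 = 65778.3 J, so not all ice melts; final T = 0 °C.
Heat left for melting: 8311.7 − 4940.5 = 3371.2 J
Mass melted = 3371.2 / 331.0 = 10.18 g
Ice remaining = 183.8 − 10.18 = 173.62 g

m_ice remaining = 174 g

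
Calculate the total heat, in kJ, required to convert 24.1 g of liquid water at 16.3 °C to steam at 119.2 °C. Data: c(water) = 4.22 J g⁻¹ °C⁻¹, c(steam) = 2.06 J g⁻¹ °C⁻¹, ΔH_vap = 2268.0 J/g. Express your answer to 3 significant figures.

q = 64.1 kJ

q1 (heat water 16.3→100.0 °C): 24.1 × 4.22 × 83.7 = 8512 J
q2 (vaporize at 100 °C): 24.1 × 2268.0 = 54659 J
q3 (heat steam 100.0→119.2 °C): 24.1 × 2.06 × 19.2 = 953 J
Total: 8512 + 54659 + 953 = 64124 J = 64.1 kJ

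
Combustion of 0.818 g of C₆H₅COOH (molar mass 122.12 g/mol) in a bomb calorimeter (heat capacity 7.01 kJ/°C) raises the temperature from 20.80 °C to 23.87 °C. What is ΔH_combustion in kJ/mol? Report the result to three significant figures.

ΔT = 23.87 − 20.80 = 3.07 °C
q_cal = C_cal × ΔT = 7.01 × 3.07 = 21.5207 kJ
n = 0.818 / 122.12 = 0.006698 mol
q_rxn = −q_cal = -21.5207 kJ
ΔH = -21.5207 / 0.006698 = -3213 kJ/mol

ΔH = -3210 kJ/mol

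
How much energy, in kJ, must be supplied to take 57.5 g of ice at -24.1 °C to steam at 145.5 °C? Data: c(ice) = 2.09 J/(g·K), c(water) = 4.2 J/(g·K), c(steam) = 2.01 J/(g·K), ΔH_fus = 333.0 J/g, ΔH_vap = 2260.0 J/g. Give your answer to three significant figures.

q = 181 kJ

q1 (heat ice -24.1→0.0 °C): 57.5 × 2.09 × 24.1 = 2896 J
q2 (melt at 0 °C): 57.5 × 333.0 = 19148 J
q3 (heat water 0.0→100.0 °C): 57.5 × 4.2 × 100.0 = 24150 J
q4 (vaporize at 100 °C): 57.5 × 2260.0 = 129950 J
q5 (heat steam 100.0→145.5 °C): 57.5 × 2.01 × 45.5 = 5259 J
Total: 2896 + 19148 + 24150 + 129950 + 5259 = 181403 J = 181 kJ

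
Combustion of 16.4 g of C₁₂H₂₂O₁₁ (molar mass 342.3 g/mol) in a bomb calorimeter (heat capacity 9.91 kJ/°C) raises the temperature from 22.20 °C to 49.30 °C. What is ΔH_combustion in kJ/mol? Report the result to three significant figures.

ΔT = 49.30 − 22.20 = 27.10 °C
q_cal = C_cal × ΔT = 9.91 × 27.10 = 268.561 kJ
n = 16.4 / 342.3 = 0.04791 mol
q_rxn = −q_cal = -268.561 kJ
ΔH = -268.561 / 0.04791 = -5606 kJ/mol

ΔH = -5610 kJ/mol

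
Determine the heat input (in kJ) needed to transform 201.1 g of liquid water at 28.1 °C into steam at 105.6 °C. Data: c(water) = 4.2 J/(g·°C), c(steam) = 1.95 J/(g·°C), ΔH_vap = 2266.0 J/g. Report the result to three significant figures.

q = 519 kJ

q1 (heat water 28.1→100.0 °C): 201.1 × 4.2 × 71.9 = 60728 J
q2 (vaporize at 100 °C): 201.1 × 2266.0 = 455693 J
q3 (heat steam 100.0→105.6 °C): 201.1 × 1.95 × 5.6 = 2196 J
Total: 60728 + 455693 + 2196 = 518617 J = 519 kJ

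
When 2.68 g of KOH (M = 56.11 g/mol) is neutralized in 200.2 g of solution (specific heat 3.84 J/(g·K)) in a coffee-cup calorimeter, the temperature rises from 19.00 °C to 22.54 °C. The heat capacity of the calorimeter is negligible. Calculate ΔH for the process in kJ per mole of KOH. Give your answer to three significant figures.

|ΔT| = |22.54 − 19.00| = 3.54 °C
|q_surr| = (200.2 × 3.84) × 3.54 = 768.768 × 3.54 = 2721 J
n(KOH) = 2.68 / 56.11 = 0.04776 mol
Temperature rose, so q_rxn = −|q_surr| = -2.721 kJ
ΔH = q_rxn / n = -56.97 kJ/mol

ΔH = -57.0 kJ/mol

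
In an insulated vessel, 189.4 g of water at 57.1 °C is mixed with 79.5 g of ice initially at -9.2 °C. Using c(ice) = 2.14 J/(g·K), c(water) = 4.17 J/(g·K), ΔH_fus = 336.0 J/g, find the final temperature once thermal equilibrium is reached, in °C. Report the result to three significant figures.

Heat to bring ice to 0 °C and melt it: q₁ = 79.5×2.14×9.2 + 79.5×336.0 = 28277 J
Heat the water can supply cooling to 0 °C: 189.4×4.17×57.1 = 45097.5 J > q₁, so all ice melts.
Energy balance: 189.4×4.17×(57.1 − T) = 28277 + 79.5×4.17×(T − 0)
789.798(57.1 − T) = 28277 + 331.515 T
45097.5 − 28277 = 1121.313 T
T = 16820.5 / 1121.313 = 15.00 °C

T_f = 15.0 °C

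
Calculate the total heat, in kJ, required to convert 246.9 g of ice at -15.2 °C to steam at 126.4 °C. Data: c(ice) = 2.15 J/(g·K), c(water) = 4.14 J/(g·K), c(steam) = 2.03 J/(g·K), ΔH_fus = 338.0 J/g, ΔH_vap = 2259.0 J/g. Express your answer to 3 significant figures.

q = 765 kJ

q1 (heat ice -15.2→0.0 °C): 246.9 × 2.15 × 15.2 = 8069 J
q2 (melt at 0 °C): 246.9 × 338.0 = 83452 J
q3 (heat water 0.0→100.0 °C): 246.9 × 4.14 × 100.0 = 102217 J
q4 (vaporize at 100 °C): 246.9 × 2259.0 = 557747 J
q5 (heat steam 100.0→126.4 °C): 246.9 × 2.03 × 26.4 = 13232 J
Total: 8069 + 83452 + 102217 + 557747 + 13232 = 764717 J = 765 kJ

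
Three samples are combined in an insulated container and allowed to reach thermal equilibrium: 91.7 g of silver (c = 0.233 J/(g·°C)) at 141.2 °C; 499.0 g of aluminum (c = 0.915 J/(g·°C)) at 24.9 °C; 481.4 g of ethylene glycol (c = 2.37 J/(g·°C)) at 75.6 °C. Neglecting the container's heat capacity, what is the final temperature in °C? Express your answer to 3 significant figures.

T_f = 62.2 °C

Σ mᵢcᵢ(T − Tᵢ) = 0  ⇒  T = Σ mᵢcᵢTᵢ / Σ mᵢcᵢ
Σ mᵢcᵢ = 91.7×0.233 + 499.0×0.915 + 481.4×2.37 = 1618.8691
Σ mᵢcᵢTᵢ = 21.3661×141.2 + 456.585×24.9 + 1140.918×75.6 = 100640
T = 100640 / 1618.8691 = 62.17 °C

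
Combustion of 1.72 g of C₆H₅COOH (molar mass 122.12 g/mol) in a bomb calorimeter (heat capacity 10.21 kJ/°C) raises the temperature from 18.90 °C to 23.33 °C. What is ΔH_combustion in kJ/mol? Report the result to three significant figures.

ΔH = -3210 kJ/mol

ΔT = 23.33 − 18.90 = 4.43 °C
q_cal = C_cal × ΔT = 10.21 × 4.43 = 45.2303 kJ
n = 1.72 / 122.12 = 0.01408 mol
q_rxn = −q_cal = -45.2303 kJ
ΔH = -45.2303 / 0.01408 = -3212 kJ/mol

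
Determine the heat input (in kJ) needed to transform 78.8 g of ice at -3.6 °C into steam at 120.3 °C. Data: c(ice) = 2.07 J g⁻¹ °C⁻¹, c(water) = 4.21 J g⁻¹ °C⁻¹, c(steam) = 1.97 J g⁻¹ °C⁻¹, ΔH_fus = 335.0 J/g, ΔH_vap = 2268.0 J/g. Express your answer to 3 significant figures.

q = 242 kJ

q1 (heat ice -3.6→0.0 °C): 78.8 × 2.07 × 3.6 = 587 J
q2 (melt at 0 °C): 78.8 × 335.0 = 26398 J
q3 (heat water 0.0→100.0 °C): 78.8 × 4.21 × 100.0 = 33175 J
q4 (vaporize at 100 °C): 78.8 × 2268.0 = 178718 J
q5 (heat steam 100.0→120.3 °C): 78.8 × 1.97 × 20.3 = 3151 J
Total: 587 + 26398 + 33175 + 178718 + 3151 = 242029 J = 242 kJ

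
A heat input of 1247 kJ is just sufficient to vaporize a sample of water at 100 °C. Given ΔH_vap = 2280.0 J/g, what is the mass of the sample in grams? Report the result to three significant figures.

m = q / ΔH_vap = 1247000 J / 2280.0 J/g = 547 g

m = 547 g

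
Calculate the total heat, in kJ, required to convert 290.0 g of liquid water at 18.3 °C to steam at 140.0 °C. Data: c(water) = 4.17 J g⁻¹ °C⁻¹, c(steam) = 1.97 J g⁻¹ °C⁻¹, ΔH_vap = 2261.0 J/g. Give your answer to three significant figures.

q = 777 kJ

q1 (heat water 18.3→100.0 °C): 290.0 × 4.17 × 81.7 = 98800 J
q2 (vaporize at 100 °C): 290.0 × 2261.0 = 655690 J
q3 (heat steam 100.0→140.0 °C): 290.0 × 1.97 × 40.0 = 22852 J
Total: 98800 + 655690 + 22852 = 777342 J = 777 kJ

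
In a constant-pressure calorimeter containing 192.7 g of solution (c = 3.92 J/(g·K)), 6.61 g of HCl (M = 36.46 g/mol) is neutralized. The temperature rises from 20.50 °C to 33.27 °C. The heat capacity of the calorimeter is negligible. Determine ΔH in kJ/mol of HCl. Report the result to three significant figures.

|ΔT| = |33.27 − 20.50| = 12.77 °C
|q_surr| = (192.7 × 3.92) × 12.77 = 755.384 × 12.77 = 9646 J
n(HCl) = 6.61 / 36.46 = 0.1813 mol
Temperature rose, so q_rxn = −|q_surr| = -9.646 kJ
ΔH = q_rxn / n = -53.20 kJ/mol

ΔH = -53.2 kJ/mol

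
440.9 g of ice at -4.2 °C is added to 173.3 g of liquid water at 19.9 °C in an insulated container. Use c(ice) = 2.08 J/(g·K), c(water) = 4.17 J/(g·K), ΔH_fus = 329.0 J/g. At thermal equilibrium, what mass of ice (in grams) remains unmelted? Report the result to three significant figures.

Heat to warm all ice to 0 °C: 440.9×2.08×4.2 = 3851.7 J
Heat released by water cooling to 0 °C: 173.3×4.17×19.9 = 14381 J
14381 J < 3851.7 + 440.9×329.0 = 148907.8 J, so not all ice melts; final T = 0 °C.
Heat left for melting: 14381 − 3851.7 = 10529.3 J
Mass melted = 10529.3 / 329.0 = 32.00 g
Ice remaining = 440.9 − 32.00 = 408.90 g

m_ice remaining = 409 g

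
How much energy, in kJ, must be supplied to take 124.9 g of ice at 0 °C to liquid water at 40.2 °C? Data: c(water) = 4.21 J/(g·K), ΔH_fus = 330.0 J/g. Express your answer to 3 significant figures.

q = 62.4 kJ

q1 (melt at 0 °C): 124.9 × 330.0 = 41217 J
q2 (heat water 0.0→40.2 °C): 124.9 × 4.21 × 40.2 = 21138 J
Total: 41217 + 21138 = 62355 J = 62.4 kJ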